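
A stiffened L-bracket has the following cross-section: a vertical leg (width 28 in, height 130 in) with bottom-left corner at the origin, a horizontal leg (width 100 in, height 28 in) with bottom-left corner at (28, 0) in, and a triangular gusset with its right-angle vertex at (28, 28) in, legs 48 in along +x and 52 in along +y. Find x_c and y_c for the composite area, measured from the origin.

vertical leg: A = 28 × 130 = 3640.00, centroid at (14.00, 65.00).
horizontal leg: A = 100 × 28 = 2800.00, centroid at (78.00, 14.00).
gusset: A = ½·48·52 = 1248.00, centroid at (44.00, 45.33).
ΣA = 7688.00 in², ΣAx_c = 324272.00 in³, ΣAy_c = 332376.00 in³.
x_c = 324272.00/7688.00 = 42.18 in; y_c = 332376.00/7688.00 = 43.23 in.

x_c = 42.18 in, y_c = 43.23 in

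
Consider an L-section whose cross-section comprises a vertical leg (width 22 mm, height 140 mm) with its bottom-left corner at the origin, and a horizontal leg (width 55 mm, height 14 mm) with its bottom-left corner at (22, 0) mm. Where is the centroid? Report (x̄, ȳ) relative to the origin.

vertical leg: A = 22 × 140 = 3080.00, centroid at (11.00, 70.00).
horizontal leg: A = 55 × 14 = 770.00, centroid at (49.50, 7.00).
ΣA = 3850.00 mm², ΣAx̄ = 71995.00 mm³, ΣAȳ = 220990.00 mm³.
x̄ = 71995.00/3850.00 = 18.70 mm; ȳ = 220990.00/3850.00 = 57.40 mm.

x̄ = 18.70 mm, ȳ = 57.40 mm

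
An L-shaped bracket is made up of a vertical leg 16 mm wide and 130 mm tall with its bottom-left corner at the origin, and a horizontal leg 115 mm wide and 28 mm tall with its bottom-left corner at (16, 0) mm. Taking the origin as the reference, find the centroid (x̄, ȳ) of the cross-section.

x̄ = 47.79 mm, ȳ = 34.02 mm

vertical leg: A = 16 × 130 = 2080.00, centroid at (8.00, 65.00).
horizontal leg: A = 115 × 28 = 3220.00, centroid at (73.50, 14.00).
ΣA = 5300.00 mm²
ΣAx̄ = (2080.00)(8.00) + (3220.00)(73.50) = 253310.00 mm³
ΣAȳ = (2080.00)(65.00) + (3220.00)(14.00) = 180280.00 mm³
x̄ = 253310.00 / 5300.00 = 47.79 mm
ȳ = 180280.00 / 5300.00 = 34.02 mm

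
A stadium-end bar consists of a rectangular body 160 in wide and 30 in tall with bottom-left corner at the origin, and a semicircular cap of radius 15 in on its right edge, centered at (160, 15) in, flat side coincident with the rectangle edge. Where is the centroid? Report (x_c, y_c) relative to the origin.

x_c = 85.92 in, y_c = 15.00 in

rectangular body: A = 160 × 30 = 4800.00, centroid at (80.00, 15.00).
semicircular end: A = ½π·15² = 353.43, centroid at (166.37, 15.00).
ΣA = 5153.43 in², ΣAx_c = 442798.67 in³, ΣAy_c = 77301.44 in³.
x_c = 442798.67/5153.43 = 85.92 in; y_c = 77301.44/5153.43 = 15.00 in.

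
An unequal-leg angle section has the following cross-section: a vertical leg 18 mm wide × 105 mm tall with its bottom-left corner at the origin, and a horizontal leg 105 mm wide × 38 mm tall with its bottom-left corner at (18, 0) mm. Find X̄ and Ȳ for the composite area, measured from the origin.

X̄ = 50.73 mm, Ȳ = 29.77 mm

vertical leg: A = 18 × 105 = 1890.00, centroid at (9.00, 52.50).
horizontal leg: A = 105 × 38 = 3990.00, centroid at (70.50, 19.00).
ΣA = 5880.00 mm²
ΣAX̄ = (1890.00)(9.00) + (3990.00)(70.50) = 298305.00 mm³
ΣAȲ = (1890.00)(52.50) + (3990.00)(19.00) = 175035.00 mm³
X̄ = 298305.00 / 5880.00 = 50.73 mm
Ȳ = 175035.00 / 5880.00 = 29.77 mm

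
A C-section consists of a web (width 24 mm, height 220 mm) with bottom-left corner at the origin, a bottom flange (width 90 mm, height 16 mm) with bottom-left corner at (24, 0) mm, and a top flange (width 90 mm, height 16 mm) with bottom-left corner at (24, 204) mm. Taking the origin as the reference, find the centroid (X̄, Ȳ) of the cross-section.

Part | A | x̄ᵢ | ȳᵢ | A·x̄ᵢ | A·ȳᵢ
web | 5280.00 | 12.00 | 110.00 | 63360.00 | 580800.00
bottom flange | 1440.00 | 69.00 | 8.00 | 99360.00 | 11520.00
top flange | 1440.00 | 69.00 | 212.00 | 99360.00 | 305280.00
Σ | 8160.00 |  |  | 262080.00 | 897600.00
X̄ = 262080.00 / 8160.00 = 32.12 mm
Ȳ = 897600.00 / 8160.00 = 110.00 mm

X̄ = 32.12 mm, Ȳ = 110.00 mm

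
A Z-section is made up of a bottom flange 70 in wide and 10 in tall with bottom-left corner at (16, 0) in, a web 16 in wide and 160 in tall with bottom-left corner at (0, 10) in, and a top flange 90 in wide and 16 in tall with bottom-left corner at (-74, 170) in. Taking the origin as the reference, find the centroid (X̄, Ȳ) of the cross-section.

X̄ = 3.07 in, Ȳ = 104.30 in

bottom flange: A = 70 × 10 = 700.00, centroid at (51.00, 5.00).
web: A = 16 × 160 = 2560.00, centroid at (8.00, 90.00).
top flange: A = 90 × 16 = 1440.00, centroid at (-29.00, 178.00).
ΣA = 4700.00 in²
ΣAX̄ = (700.00)(51.00) + (2560.00)(8.00) + (1440.00)(-29.00) = 14420.00 in³
ΣAȲ = (700.00)(5.00) + (2560.00)(90.00) + (1440.00)(178.00) = 490220.00 in³
X̄ = 14420.00 / 4700.00 = 3.07 in
Ȳ = 490220.00 / 4700.00 = 104.30 in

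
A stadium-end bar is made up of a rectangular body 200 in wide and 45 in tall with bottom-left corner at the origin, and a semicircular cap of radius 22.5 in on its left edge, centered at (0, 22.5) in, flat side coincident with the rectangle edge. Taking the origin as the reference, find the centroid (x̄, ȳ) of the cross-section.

rectangular body: A = 200 × 45 = 9000.00, centroid at (100.00, 22.50).
semicircular end: A = ½π·22.5² = 795.22, centroid at (-9.55, 22.50).
ΣA = 9795.22 in², ΣAx̄ = 892406.25 in³, ΣAȳ = 220392.35 in³.
x̄ = 892406.25/9795.22 = 91.11 in; ȳ = 220392.35/9795.22 = 22.50 in.

x̄ = 91.11 in, ȳ = 22.50 in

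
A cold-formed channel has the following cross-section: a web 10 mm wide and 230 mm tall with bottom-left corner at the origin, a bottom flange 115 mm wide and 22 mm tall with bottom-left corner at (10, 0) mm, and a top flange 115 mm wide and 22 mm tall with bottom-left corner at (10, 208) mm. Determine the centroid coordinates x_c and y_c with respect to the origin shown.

Part | A | x̄ᵢ | ȳᵢ | A·x̄ᵢ | A·ȳᵢ
web | 2300.00 | 5.00 | 115.00 | 11500.00 | 264500.00
bottom flange | 2530.00 | 67.50 | 11.00 | 170775.00 | 27830.00
top flange | 2530.00 | 67.50 | 219.00 | 170775.00 | 554070.00
Σ | 7360.00 |  |  | 353050.00 | 846400.00
x_c = 353050.00 / 7360.00 = 47.97 mm
y_c = 846400.00 / 7360.00 = 115.00 mm

x_c = 47.97 mm, y_c = 115.00 mm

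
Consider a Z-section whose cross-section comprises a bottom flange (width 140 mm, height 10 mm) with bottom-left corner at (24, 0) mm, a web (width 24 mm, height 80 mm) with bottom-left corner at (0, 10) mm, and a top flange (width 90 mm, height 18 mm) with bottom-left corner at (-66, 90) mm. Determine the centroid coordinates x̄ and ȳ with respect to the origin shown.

bottom flange: A = 140 × 10 = 1400.00, centroid at (94.00, 5.00).
web: A = 24 × 80 = 1920.00, centroid at (12.00, 50.00).
top flange: A = 90 × 18 = 1620.00, centroid at (-21.00, 99.00).
ΣA = 4940.00 mm², ΣAx̄ = 120620.00 mm³, ΣAȳ = 263380.00 mm³.
x̄ = 120620.00/4940.00 = 24.42 mm; ȳ = 263380.00/4940.00 = 53.32 mm.

x̄ = 24.42 mm, ȳ = 53.32 mm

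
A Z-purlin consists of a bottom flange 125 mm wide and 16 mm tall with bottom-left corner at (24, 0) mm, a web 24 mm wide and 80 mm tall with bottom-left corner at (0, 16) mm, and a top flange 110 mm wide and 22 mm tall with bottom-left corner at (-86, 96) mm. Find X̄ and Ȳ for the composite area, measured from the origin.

Part | A | x̄ᵢ | ȳᵢ | A·x̄ᵢ | A·ȳᵢ
bottom flange | 2000.00 | 86.50 | 8.00 | 173000.00 | 16000.00
web | 1920.00 | 12.00 | 56.00 | 23040.00 | 107520.00
top flange | 2420.00 | -31.00 | 107.00 | -75020.00 | 258940.00
Σ | 6340.00 |  |  | 121020.00 | 382460.00
X̄ = 121020.00 / 6340.00 = 19.09 mm
Ȳ = 382460.00 / 6340.00 = 60.32 mm

X̄ = 19.09 mm, Ȳ = 60.32 mm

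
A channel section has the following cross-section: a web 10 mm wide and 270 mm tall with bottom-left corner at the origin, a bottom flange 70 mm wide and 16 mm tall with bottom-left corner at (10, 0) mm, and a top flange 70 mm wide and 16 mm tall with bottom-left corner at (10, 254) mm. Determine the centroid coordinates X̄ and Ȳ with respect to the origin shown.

web: A = 10 × 270 = 2700.00, centroid at (5.00, 135.00).
bottom flange: A = 70 × 16 = 1120.00, centroid at (45.00, 8.00).
top flange: A = 70 × 16 = 1120.00, centroid at (45.00, 262.00).
ΣA = 4940.00 mm²
ΣAX̄ = (2700.00)(5.00) + (1120.00)(45.00) + (1120.00)(45.00) = 114300.00 mm³
ΣAȲ = (2700.00)(135.00) + (1120.00)(8.00) + (1120.00)(262.00) = 666900.00 mm³
X̄ = 114300.00 / 4940.00 = 23.14 mm
Ȳ = 666900.00 / 4940.00 = 135.00 mm

X̄ = 23.14 mm, Ȳ = 135.00 mm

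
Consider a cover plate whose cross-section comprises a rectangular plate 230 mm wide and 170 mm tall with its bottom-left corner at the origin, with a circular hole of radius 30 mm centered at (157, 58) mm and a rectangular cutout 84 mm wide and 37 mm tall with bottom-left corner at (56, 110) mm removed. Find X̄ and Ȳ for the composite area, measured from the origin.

Part | A | x̄ᵢ | ȳᵢ | A·x̄ᵢ | A·ȳᵢ
plate | 39100.00 | 115.00 | 85.00 | 4496500.00 | 3323500.00
hole 1 | -2827.43 | 157.00 | 58.00 | -443907.04 | -163991.14
hole 2 | -3108.00 | 98.00 | 128.50 | -304584.00 | -399378.00
Σ | 33164.57 |  |  | 3748008.96 | 2760130.86
X̄ = 3748008.96 / 33164.57 = 113.01 mm
Ȳ = 2760130.86 / 33164.57 = 83.23 mm

X̄ = 113.01 mm, Ȳ = 83.23 mm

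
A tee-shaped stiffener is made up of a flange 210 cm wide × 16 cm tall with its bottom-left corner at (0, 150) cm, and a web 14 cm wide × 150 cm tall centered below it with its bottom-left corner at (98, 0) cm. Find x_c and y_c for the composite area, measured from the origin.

x_c = 105.00 cm, y_c = 126.08 cm

Part | A | x̄ᵢ | ȳᵢ | A·x̄ᵢ | A·ȳᵢ
web | 2100.00 | 105.00 | 75.00 | 220500.00 | 157500.00
flange | 3360.00 | 105.00 | 158.00 | 352800.00 | 530880.00
Σ | 5460.00 |  |  | 573300.00 | 688380.00
x_c = 573300.00 / 5460.00 = 105.00 cm
y_c = 688380.00 / 5460.00 = 126.08 cm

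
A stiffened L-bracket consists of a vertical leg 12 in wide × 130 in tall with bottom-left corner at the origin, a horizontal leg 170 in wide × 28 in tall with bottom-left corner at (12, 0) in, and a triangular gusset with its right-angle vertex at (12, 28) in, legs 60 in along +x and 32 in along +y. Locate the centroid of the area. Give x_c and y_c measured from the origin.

Part | A | x̄ᵢ | ȳᵢ | A·x̄ᵢ | A·ȳᵢ
vertical leg | 1560.00 | 6.00 | 65.00 | 9360.00 | 101400.00
horizontal leg | 4760.00 | 97.00 | 14.00 | 461720.00 | 66640.00
gusset | 960.00 | 32.00 | 38.67 | 30720.00 | 37120.00
Σ | 7280.00 |  |  | 501800.00 | 205160.00
x_c = 501800.00 / 7280.00 = 68.93 in
y_c = 205160.00 / 7280.00 = 28.18 in

x_c = 68.93 in, y_c = 28.18 in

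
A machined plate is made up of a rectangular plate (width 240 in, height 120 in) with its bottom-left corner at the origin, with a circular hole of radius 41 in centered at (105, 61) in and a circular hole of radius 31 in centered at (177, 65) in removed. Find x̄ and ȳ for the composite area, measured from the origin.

x̄ = 115.47 in, ȳ = 59.01 in

plate: A = 240 × 120 = 28800.00, centroid at (120.00, 60.00).
hole 1: A = −π·41² = -5281.02, centroid at (105.00, 61.00).
hole 2: A = −π·31² = -3019.07, centroid at (177.00, 65.00).
ΣA = 20499.91 in²
ΣAx̄ = (28800.00)(120.00) + (-5281.02)(105.00) + (-3019.07)(177.00) = 2367117.70 in³
ΣAȳ = (28800.00)(60.00) + (-5281.02)(61.00) + (-3019.07)(65.00) = 1209618.36 in³
x̄ = 2367117.70 / 20499.91 = 115.47 in
ȳ = 1209618.36 / 20499.91 = 59.01 in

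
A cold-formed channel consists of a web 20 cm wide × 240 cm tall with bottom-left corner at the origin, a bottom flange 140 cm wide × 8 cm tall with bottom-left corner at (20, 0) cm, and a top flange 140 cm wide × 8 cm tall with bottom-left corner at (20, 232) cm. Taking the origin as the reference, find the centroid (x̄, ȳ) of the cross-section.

web: A = 20 × 240 = 4800.00, centroid at (10.00, 120.00).
bottom flange: A = 140 × 8 = 1120.00, centroid at (90.00, 4.00).
top flange: A = 140 × 8 = 1120.00, centroid at (90.00, 236.00).
ΣA = 7040.00 cm², ΣAx̄ = 249600.00 cm³, ΣAȳ = 844800.00 cm³.
x̄ = 249600.00/7040.00 = 35.45 cm; ȳ = 844800.00/7040.00 = 120.00 cm.

x̄ = 35.45 cm, ȳ = 120.00 cm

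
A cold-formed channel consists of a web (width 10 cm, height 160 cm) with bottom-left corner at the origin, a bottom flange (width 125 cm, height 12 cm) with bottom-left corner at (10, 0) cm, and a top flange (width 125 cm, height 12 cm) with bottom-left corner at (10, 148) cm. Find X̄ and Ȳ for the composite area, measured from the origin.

X̄ = 49.02 cm, Ȳ = 80.00 cm

Part | A | x̄ᵢ | ȳᵢ | A·x̄ᵢ | A·ȳᵢ
web | 1600.00 | 5.00 | 80.00 | 8000.00 | 128000.00
bottom flange | 1500.00 | 72.50 | 6.00 | 108750.00 | 9000.00
top flange | 1500.00 | 72.50 | 154.00 | 108750.00 | 231000.00
Σ | 4600.00 |  |  | 225500.00 | 368000.00
X̄ = 225500.00 / 4600.00 = 49.02 cm
Ȳ = 368000.00 / 4600.00 = 80.00 cm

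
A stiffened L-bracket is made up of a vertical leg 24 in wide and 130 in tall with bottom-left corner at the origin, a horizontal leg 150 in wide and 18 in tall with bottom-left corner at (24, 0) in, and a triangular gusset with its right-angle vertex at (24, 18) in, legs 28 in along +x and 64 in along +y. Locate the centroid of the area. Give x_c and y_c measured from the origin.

x_c = 49.82 in, y_c = 39.06 in

Part | A | x̄ᵢ | ȳᵢ | A·x̄ᵢ | A·ȳᵢ
vertical leg | 3120.00 | 12.00 | 65.00 | 37440.00 | 202800.00
horizontal leg | 2700.00 | 99.00 | 9.00 | 267300.00 | 24300.00
gusset | 896.00 | 33.33 | 39.33 | 29866.67 | 35242.67
Σ | 6716.00 |  |  | 334606.67 | 262342.67
x_c = 334606.67 / 6716.00 = 49.82 in
y_c = 262342.67 / 6716.00 = 39.06 in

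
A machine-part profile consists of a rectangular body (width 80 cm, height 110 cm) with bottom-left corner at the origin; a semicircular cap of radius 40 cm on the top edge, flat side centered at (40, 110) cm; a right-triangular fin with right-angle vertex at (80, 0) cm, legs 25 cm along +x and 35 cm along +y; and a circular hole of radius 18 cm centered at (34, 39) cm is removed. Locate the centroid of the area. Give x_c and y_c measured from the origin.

x_c = 42.54 cm, y_c = 71.61 cm

rectangular body: A = 80 × 110 = 8800.00, centroid at (40.00, 55.00).
semicircular top: A = ½π·40² = 2513.27, centroid at (40.00, 126.98).
triangular fin: A = ½·25·35 = 437.50, centroid at (88.33, 11.67).
hole: A = −π·18² = -1017.88, centroid at (34.00, 39.00).
ΣA = 10732.90 cm²
ΣAx_c = (8800.00)(40.00) + (2513.27)(40.00) + (437.50)(88.33) + (-1017.88)(34.00) = 456569.01 cm³
ΣAy_c = (8800.00)(55.00) + (2513.27)(126.98) + (437.50)(11.67) + (-1017.88)(39.00) = 768533.82 cm³
x_c = 456569.01 / 10732.90 = 42.54 cm
y_c = 768533.82 / 10732.90 = 71.61 cm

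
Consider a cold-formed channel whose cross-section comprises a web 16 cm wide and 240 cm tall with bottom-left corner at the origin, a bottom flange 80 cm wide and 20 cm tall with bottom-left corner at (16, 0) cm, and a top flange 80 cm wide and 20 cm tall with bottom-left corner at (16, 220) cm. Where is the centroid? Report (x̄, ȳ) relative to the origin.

x̄ = 29.82 cm, ȳ = 120.00 cm

web: A = 16 × 240 = 3840.00, centroid at (8.00, 120.00).
bottom flange: A = 80 × 20 = 1600.00, centroid at (56.00, 10.00).
top flange: A = 80 × 20 = 1600.00, centroid at (56.00, 230.00).
ΣA = 7040.00 cm², ΣAx̄ = 209920.00 cm³, ΣAȳ = 844800.00 cm³.
x̄ = 209920.00/7040.00 = 29.82 cm; ȳ = 844800.00/7040.00 = 120.00 cm.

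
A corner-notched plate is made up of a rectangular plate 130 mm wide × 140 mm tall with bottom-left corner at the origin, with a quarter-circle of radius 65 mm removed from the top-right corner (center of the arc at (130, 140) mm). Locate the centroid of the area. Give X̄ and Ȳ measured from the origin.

Part | A | x̄ᵢ | ȳᵢ | A·x̄ᵢ | A·ȳᵢ
plate | 18200.00 | 65.00 | 70.00 | 1183000.00 | 1274000.00
removed quarter-circle | -3318.31 | 102.41 | 112.41 | -339838.27 | -373021.35
Σ | 14881.69 |  |  | 843161.73 | 900978.65
X̄ = 843161.73 / 14881.69 = 56.66 mm
Ȳ = 900978.65 / 14881.69 = 60.54 mm

X̄ = 56.66 mm, Ȳ = 60.54 mm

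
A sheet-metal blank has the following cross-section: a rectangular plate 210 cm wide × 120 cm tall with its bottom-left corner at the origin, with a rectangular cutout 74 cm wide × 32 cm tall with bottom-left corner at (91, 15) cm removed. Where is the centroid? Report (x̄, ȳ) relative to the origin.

x̄ = 102.61 cm, ȳ = 63.01 cm

plate: A = 210 × 120 = 25200.00, centroid at (105.00, 60.00).
hole: A = −(74 × 32) = -2368.00, centroid at (128.00, 31.00).
ΣA = 22832.00 cm², ΣAx̄ = 2342896.00 cm³, ΣAȳ = 1438592.00 cm³.
x̄ = 2342896.00/22832.00 = 102.61 cm; ȳ = 1438592.00/22832.00 = 63.01 cm.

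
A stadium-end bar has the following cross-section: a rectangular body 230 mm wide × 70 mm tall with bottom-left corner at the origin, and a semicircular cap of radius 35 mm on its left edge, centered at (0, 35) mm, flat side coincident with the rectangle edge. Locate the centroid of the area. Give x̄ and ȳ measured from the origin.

rectangular body: A = 230 × 70 = 16100.00, centroid at (115.00, 35.00).
semicircular end: A = ½π·35² = 1924.23, centroid at (-14.85, 35.00).
ΣA = 18024.23 mm², ΣAx̄ = 1822916.67 mm³, ΣAȳ = 630847.89 mm³.
x̄ = 1822916.67/18024.23 = 101.14 mm; ȳ = 630847.89/18024.23 = 35.00 mm.

x̄ = 101.14 mm, ȳ = 35.00 mm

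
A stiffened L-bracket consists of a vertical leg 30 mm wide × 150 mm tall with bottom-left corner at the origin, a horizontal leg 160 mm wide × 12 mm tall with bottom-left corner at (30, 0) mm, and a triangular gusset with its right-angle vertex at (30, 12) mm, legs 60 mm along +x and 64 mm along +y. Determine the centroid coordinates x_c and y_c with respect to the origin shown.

vertical leg: A = 30 × 150 = 4500.00, centroid at (15.00, 75.00).
horizontal leg: A = 160 × 12 = 1920.00, centroid at (110.00, 6.00).
gusset: A = ½·60·64 = 1920.00, centroid at (50.00, 33.33).
ΣA = 8340.00 mm²
ΣAx_c = (4500.00)(15.00) + (1920.00)(110.00) + (1920.00)(50.00) = 374700.00 mm³
ΣAy_c = (4500.00)(75.00) + (1920.00)(6.00) + (1920.00)(33.33) = 413020.00 mm³
x_c = 374700.00 / 8340.00 = 44.93 mm
y_c = 413020.00 / 8340.00 = 49.52 mm

x_c = 44.93 mm, y_c = 49.52 mm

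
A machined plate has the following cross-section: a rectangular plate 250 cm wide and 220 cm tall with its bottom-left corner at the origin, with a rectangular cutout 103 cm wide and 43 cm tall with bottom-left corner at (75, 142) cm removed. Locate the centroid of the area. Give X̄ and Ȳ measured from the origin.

X̄ = 124.87 cm, Ȳ = 105.31 cm

plate: A = 250 × 220 = 55000.00, centroid at (125.00, 110.00).
hole: A = −(103 × 43) = -4429.00, centroid at (126.50, 163.50).
ΣA = 50571.00 cm²
ΣAX̄ = (55000.00)(125.00) + (-4429.00)(126.50) = 6314731.50 cm³
ΣAȲ = (55000.00)(110.00) + (-4429.00)(163.50) = 5325858.50 cm³
X̄ = 6314731.50 / 50571.00 = 124.87 cm
Ȳ = 5325858.50 / 50571.00 = 105.31 cm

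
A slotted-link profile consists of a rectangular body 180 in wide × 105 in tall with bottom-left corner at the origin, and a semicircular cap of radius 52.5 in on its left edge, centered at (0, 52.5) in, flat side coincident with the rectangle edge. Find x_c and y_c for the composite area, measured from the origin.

x_c = 69.07 in, y_c = 52.50 in

rectangular body: A = 180 × 105 = 18900.00, centroid at (90.00, 52.50).
semicircular end: A = ½π·52.5² = 4329.51, centroid at (-22.28, 52.50).
ΣA = 23229.51 in², ΣAx_c = 1604531.25 in³, ΣAy_c = 1219549.14 in³.
x_c = 1604531.25/23229.51 = 69.07 in; y_c = 1219549.14/23229.51 = 52.50 in.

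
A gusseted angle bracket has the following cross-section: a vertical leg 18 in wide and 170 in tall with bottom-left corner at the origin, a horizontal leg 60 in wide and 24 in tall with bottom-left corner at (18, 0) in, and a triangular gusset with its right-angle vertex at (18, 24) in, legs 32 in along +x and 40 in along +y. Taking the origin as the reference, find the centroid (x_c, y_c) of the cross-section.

x_c = 22.37 in, y_c = 58.61 in

Part | A | x̄ᵢ | ȳᵢ | A·x̄ᵢ | A·ȳᵢ
vertical leg | 3060.00 | 9.00 | 85.00 | 27540.00 | 260100.00
horizontal leg | 1440.00 | 48.00 | 12.00 | 69120.00 | 17280.00
gusset | 640.00 | 28.67 | 37.33 | 18346.67 | 23893.33
Σ | 5140.00 |  |  | 115006.67 | 301273.33
x_c = 115006.67 / 5140.00 = 22.37 in
y_c = 301273.33 / 5140.00 = 58.61 in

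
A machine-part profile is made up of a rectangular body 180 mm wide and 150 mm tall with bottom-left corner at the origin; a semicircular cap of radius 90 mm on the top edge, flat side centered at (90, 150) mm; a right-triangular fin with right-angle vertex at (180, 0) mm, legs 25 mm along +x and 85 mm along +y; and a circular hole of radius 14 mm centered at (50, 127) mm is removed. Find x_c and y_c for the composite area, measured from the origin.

rectangular body: A = 180 × 150 = 27000.00, centroid at (90.00, 75.00).
semicircular top: A = ½π·90² = 12723.45, centroid at (90.00, 188.20).
triangular fin: A = ½·25·85 = 1062.50, centroid at (188.33, 28.33).
hole: A = −π·14² = -615.75, centroid at (50.00, 127.00).
ΣA = 40170.20 mm², ΣAx_c = 3744427.08 mm³, ΣAy_c = 4371421.18 mm³.
x_c = 3744427.08/40170.20 = 93.21 mm; y_c = 4371421.18/40170.20 = 108.82 mm.

x_c = 93.21 mm, y_c = 108.82 mm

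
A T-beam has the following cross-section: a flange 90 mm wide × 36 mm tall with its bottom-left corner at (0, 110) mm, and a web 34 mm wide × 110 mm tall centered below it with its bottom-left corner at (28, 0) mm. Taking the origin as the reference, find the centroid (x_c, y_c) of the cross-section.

x_c = 45.00 mm, y_c = 88.89 mm

Part | A | x̄ᵢ | ȳᵢ | A·x̄ᵢ | A·ȳᵢ
web | 3740.00 | 45.00 | 55.00 | 168300.00 | 205700.00
flange | 3240.00 | 45.00 | 128.00 | 145800.00 | 414720.00
Σ | 6980.00 |  |  | 314100.00 | 620420.00
x_c = 314100.00 / 6980.00 = 45.00 mm
y_c = 620420.00 / 6980.00 = 88.89 mm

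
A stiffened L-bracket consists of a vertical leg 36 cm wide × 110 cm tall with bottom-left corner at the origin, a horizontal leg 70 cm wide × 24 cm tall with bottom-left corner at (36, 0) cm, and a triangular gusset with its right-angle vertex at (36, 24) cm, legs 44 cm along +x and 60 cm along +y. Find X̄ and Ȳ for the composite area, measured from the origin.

X̄ = 36.99 cm, Ȳ = 42.53 cm

vertical leg: A = 36 × 110 = 3960.00, centroid at (18.00, 55.00).
horizontal leg: A = 70 × 24 = 1680.00, centroid at (71.00, 12.00).
gusset: A = ½·44·60 = 1320.00, centroid at (50.67, 44.00).
ΣA = 6960.00 cm²
ΣAX̄ = (3960.00)(18.00) + (1680.00)(71.00) + (1320.00)(50.67) = 257440.00 cm³
ΣAȲ = (3960.00)(55.00) + (1680.00)(12.00) + (1320.00)(44.00) = 296040.00 cm³
X̄ = 257440.00 / 6960.00 = 36.99 cm
Ȳ = 296040.00 / 6960.00 = 42.53 cm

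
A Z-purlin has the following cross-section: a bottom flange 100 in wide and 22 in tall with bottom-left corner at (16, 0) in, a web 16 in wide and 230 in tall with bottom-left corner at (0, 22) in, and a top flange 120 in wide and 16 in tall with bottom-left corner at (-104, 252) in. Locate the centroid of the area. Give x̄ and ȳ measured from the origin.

bottom flange: A = 100 × 22 = 2200.00, centroid at (66.00, 11.00).
web: A = 16 × 230 = 3680.00, centroid at (8.00, 137.00).
top flange: A = 120 × 16 = 1920.00, centroid at (-44.00, 260.00).
ΣA = 7800.00 in²
ΣAx̄ = (2200.00)(66.00) + (3680.00)(8.00) + (1920.00)(-44.00) = 90160.00 in³
ΣAȳ = (2200.00)(11.00) + (3680.00)(137.00) + (1920.00)(260.00) = 1027560.00 in³
x̄ = 90160.00 / 7800.00 = 11.56 in
ȳ = 1027560.00 / 7800.00 = 131.74 in

x̄ = 11.56 in, ȳ = 131.74 in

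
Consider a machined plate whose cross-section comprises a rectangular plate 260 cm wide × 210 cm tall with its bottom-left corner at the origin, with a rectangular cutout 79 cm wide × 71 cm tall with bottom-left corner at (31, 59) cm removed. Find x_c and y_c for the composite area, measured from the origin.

plate: A = 260 × 210 = 54600.00, centroid at (130.00, 105.00).
hole: A = −(79 × 71) = -5609.00, centroid at (70.50, 94.50).
ΣA = 48991.00 cm²
ΣAx_c = (54600.00)(130.00) + (-5609.00)(70.50) = 6702565.50 cm³
ΣAy_c = (54600.00)(105.00) + (-5609.00)(94.50) = 5202949.50 cm³
x_c = 6702565.50 / 48991.00 = 136.81 cm
y_c = 5202949.50 / 48991.00 = 106.20 cm

x_c = 136.81 cm, y_c = 106.20 cm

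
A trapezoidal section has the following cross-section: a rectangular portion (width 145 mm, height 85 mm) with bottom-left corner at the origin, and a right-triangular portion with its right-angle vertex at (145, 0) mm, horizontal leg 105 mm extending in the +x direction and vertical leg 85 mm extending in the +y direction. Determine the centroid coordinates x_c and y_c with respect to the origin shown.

x_c = 101.08 mm, y_c = 38.73 mm

Part | A | x̄ᵢ | ȳᵢ | A·x̄ᵢ | A·ȳᵢ
rectangular portion | 12325.00 | 72.50 | 42.50 | 893562.50 | 523812.50
triangular portion | 4462.50 | 180.00 | 28.33 | 803250.00 | 126437.50
Σ | 16787.50 |  |  | 1696812.50 | 650250.00
x_c = 1696812.50 / 16787.50 = 101.08 mm
y_c = 650250.00 / 16787.50 = 38.73 mm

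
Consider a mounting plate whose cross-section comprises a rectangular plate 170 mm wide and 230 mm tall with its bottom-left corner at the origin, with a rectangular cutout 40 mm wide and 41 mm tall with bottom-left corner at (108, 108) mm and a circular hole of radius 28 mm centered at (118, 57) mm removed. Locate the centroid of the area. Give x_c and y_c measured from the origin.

x_c = 80.66 mm, y_c = 118.45 mm

plate: A = 170 × 230 = 39100.00, centroid at (85.00, 115.00).
hole 1: A = −(40 × 41) = -1640.00, centroid at (128.00, 128.50).
hole 2: A = −π·28² = -2463.01, centroid at (118.00, 57.00).
ΣA = 34996.99 mm², ΣAx_c = 2822944.98 mm³, ΣAy_c = 4145368.51 mm³.
x_c = 2822944.98/34996.99 = 80.66 mm; y_c = 4145368.51/34996.99 = 118.45 mm.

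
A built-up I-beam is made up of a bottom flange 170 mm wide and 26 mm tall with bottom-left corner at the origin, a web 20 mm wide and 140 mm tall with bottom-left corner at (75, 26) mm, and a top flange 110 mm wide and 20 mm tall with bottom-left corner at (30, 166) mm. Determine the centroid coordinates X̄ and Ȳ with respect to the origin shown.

X̄ = 85.00 mm, Ȳ = 75.74 mm

bottom flange: A = 170 × 26 = 4420.00, centroid at (85.00, 13.00).
web: A = 20 × 140 = 2800.00, centroid at (85.00, 96.00).
top flange: A = 110 × 20 = 2200.00, centroid at (85.00, 176.00).
ΣA = 9420.00 mm², ΣAX̄ = 800700.00 mm³, ΣAȲ = 713460.00 mm³.
X̄ = 800700.00/9420.00 = 85.00 mm; Ȳ = 713460.00/9420.00 = 75.74 mm.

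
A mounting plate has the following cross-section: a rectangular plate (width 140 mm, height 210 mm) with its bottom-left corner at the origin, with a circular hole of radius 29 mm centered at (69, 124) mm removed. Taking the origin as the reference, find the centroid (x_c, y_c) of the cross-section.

x_c = 70.10 mm, y_c = 103.12 mm

Part | A | x̄ᵢ | ȳᵢ | A·x̄ᵢ | A·ȳᵢ
plate | 29400.00 | 70.00 | 105.00 | 2058000.00 | 3087000.00
hole | -2642.08 | 69.00 | 124.00 | -182303.48 | -327617.85
Σ | 26757.92 |  |  | 1875696.52 | 2759382.15
x_c = 1875696.52 / 26757.92 = 70.10 mm
y_c = 2759382.15 / 26757.92 = 103.12 mm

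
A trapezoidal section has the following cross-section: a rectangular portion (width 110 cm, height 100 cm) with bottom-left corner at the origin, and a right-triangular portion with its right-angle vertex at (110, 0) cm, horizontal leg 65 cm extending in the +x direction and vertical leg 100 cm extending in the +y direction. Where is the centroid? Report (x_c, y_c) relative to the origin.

x_c = 72.49 cm, y_c = 46.20 cm

rectangular portion: A = 110 × 100 = 11000.00, centroid at (55.00, 50.00).
triangular portion: A = ½·65·100 = 3250.00, centroid at (131.67, 33.33).
ΣA = 14250.00 cm², ΣAx_c = 1032916.67 cm³, ΣAy_c = 658333.33 cm³.
x_c = 1032916.67/14250.00 = 72.49 cm; y_c = 658333.33/14250.00 = 46.20 cm.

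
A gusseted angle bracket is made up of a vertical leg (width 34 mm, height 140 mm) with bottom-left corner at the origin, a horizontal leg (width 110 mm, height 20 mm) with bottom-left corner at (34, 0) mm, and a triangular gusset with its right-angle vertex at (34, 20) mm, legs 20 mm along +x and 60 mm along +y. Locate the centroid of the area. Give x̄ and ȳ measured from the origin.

vertical leg: A = 34 × 140 = 4760.00, centroid at (17.00, 70.00).
horizontal leg: A = 110 × 20 = 2200.00, centroid at (89.00, 10.00).
gusset: A = ½·20·60 = 600.00, centroid at (40.67, 40.00).
ΣA = 7560.00 mm²
ΣAx̄ = (4760.00)(17.00) + (2200.00)(89.00) + (600.00)(40.67) = 301120.00 mm³
ΣAȳ = (4760.00)(70.00) + (2200.00)(10.00) + (600.00)(40.00) = 379200.00 mm³
x̄ = 301120.00 / 7560.00 = 39.83 mm
ȳ = 379200.00 / 7560.00 = 50.16 mm

x̄ = 39.83 mm, ȳ = 50.16 mm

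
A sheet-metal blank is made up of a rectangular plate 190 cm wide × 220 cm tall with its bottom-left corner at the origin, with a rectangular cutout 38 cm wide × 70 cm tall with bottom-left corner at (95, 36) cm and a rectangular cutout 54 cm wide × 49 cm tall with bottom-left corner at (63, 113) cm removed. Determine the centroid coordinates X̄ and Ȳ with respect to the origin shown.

X̄ = 93.98 cm, Ȳ = 110.85 cm

plate: A = 190 × 220 = 41800.00, centroid at (95.00, 110.00).
hole 1: A = −(38 × 70) = -2660.00, centroid at (114.00, 71.00).
hole 2: A = −(54 × 49) = -2646.00, centroid at (90.00, 137.50).
ΣA = 36494.00 cm², ΣAX̄ = 3429620.00 cm³, ΣAȲ = 4045315.00 cm³.
X̄ = 3429620.00/36494.00 = 93.98 cm; Ȳ = 4045315.00/36494.00 = 110.85 cm.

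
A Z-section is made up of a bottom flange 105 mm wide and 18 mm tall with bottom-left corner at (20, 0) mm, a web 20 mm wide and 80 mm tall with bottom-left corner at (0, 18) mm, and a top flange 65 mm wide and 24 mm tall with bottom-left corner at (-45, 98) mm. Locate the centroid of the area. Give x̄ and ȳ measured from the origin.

bottom flange: A = 105 × 18 = 1890.00, centroid at (72.50, 9.00).
web: A = 20 × 80 = 1600.00, centroid at (10.00, 58.00).
top flange: A = 65 × 24 = 1560.00, centroid at (-12.50, 110.00).
ΣA = 5050.00 mm², ΣAx̄ = 133525.00 mm³, ΣAȳ = 281410.00 mm³.
x̄ = 133525.00/5050.00 = 26.44 mm; ȳ = 281410.00/5050.00 = 55.72 mm.

x̄ = 26.44 mm, ȳ = 55.72 mm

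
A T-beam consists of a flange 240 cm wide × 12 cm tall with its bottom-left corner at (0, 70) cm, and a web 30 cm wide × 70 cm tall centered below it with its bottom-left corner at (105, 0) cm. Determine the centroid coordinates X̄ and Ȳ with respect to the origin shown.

X̄ = 120.00 cm, Ȳ = 58.71 cm

web: A = 30 × 70 = 2100.00, centroid at (120.00, 35.00).
flange: A = 240 × 12 = 2880.00, centroid at (120.00, 76.00).
ΣA = 4980.00 cm², ΣAX̄ = 597600.00 cm³, ΣAȲ = 292380.00 cm³.
X̄ = 597600.00/4980.00 = 120.00 cm; Ȳ = 292380.00/4980.00 = 58.71 cm.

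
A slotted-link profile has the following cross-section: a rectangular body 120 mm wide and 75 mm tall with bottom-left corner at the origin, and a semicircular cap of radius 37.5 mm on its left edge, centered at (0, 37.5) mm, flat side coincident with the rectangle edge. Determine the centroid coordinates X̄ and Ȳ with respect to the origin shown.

X̄ = 45.04 mm, Ȳ = 37.50 mm

rectangular body: A = 120 × 75 = 9000.00, centroid at (60.00, 37.50).
semicircular end: A = ½π·37.5² = 2208.93, centroid at (-15.92, 37.50).
ΣA = 11208.93 mm², ΣAX̄ = 504843.75 mm³, ΣAȲ = 420334.96 mm³.
X̄ = 504843.75/11208.93 = 45.04 mm; Ȳ = 420334.96/11208.93 = 37.50 mm.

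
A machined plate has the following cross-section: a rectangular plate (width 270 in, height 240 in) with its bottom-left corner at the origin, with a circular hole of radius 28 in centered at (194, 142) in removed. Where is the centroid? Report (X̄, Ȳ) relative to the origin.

X̄ = 132.67 in, Ȳ = 119.13 in

plate: A = 270 × 240 = 64800.00, centroid at (135.00, 120.00).
hole: A = −π·28² = -2463.01, centroid at (194.00, 142.00).
ΣA = 62336.99 in², ΣAX̄ = 8270176.32 in³, ΣAȲ = 7426252.77 in³.
X̄ = 8270176.32/62336.99 = 132.67 in; Ȳ = 7426252.77/62336.99 = 119.13 in.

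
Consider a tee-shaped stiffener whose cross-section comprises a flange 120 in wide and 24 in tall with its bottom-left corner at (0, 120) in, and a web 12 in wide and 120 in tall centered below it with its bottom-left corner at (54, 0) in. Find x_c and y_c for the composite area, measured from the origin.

web: A = 12 × 120 = 1440.00, centroid at (60.00, 60.00).
flange: A = 120 × 24 = 2880.00, centroid at (60.00, 132.00).
ΣA = 4320.00 in²
ΣAx_c = (1440.00)(60.00) + (2880.00)(60.00) = 259200.00 in³
ΣAy_c = (1440.00)(60.00) + (2880.00)(132.00) = 466560.00 in³
x_c = 259200.00 / 4320.00 = 60.00 in
y_c = 466560.00 / 4320.00 = 108.00 in

x_c = 60.00 in, y_c = 108.00 in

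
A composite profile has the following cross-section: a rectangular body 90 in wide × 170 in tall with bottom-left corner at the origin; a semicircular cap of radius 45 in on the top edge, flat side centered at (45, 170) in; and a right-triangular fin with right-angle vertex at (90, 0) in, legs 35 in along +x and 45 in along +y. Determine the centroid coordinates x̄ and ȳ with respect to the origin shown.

x̄ = 47.32 in, ȳ = 99.32 in

rectangular body: A = 90 × 170 = 15300.00, centroid at (45.00, 85.00).
semicircular top: A = ½π·45² = 3180.86, centroid at (45.00, 189.10).
triangular fin: A = ½·35·45 = 787.50, centroid at (101.67, 15.00).
ΣA = 19268.36 in²
ΣAx̄ = (15300.00)(45.00) + (3180.86)(45.00) + (787.50)(101.67) = 911701.32 in³
ΣAȳ = (15300.00)(85.00) + (3180.86)(189.10) + (787.50)(15.00) = 1913809.14 in³
x̄ = 911701.32 / 19268.36 = 47.32 in
ȳ = 1913809.14 / 19268.36 = 99.32 in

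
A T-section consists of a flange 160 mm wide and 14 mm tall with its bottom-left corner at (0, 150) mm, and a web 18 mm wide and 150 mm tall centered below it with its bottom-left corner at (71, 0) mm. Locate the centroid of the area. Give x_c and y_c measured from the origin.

x_c = 80.00 mm, y_c = 112.18 mm

web: A = 18 × 150 = 2700.00, centroid at (80.00, 75.00).
flange: A = 160 × 14 = 2240.00, centroid at (80.00, 157.00).
ΣA = 4940.00 mm²
ΣAx_c = (2700.00)(80.00) + (2240.00)(80.00) = 395200.00 mm³
ΣAy_c = (2700.00)(75.00) + (2240.00)(157.00) = 554180.00 mm³
x_c = 395200.00 / 4940.00 = 80.00 mm
y_c = 554180.00 / 4940.00 = 112.18 mm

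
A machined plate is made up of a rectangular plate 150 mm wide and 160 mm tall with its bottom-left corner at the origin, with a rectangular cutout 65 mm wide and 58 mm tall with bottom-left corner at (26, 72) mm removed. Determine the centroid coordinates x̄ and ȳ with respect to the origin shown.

plate: A = 150 × 160 = 24000.00, centroid at (75.00, 80.00).
hole: A = −(65 × 58) = -3770.00, centroid at (58.50, 101.00).
ΣA = 20230.00 mm², ΣAx̄ = 1579455.00 mm³, ΣAȳ = 1539230.00 mm³.
x̄ = 1579455.00/20230.00 = 78.07 mm; ȳ = 1539230.00/20230.00 = 76.09 mm.

x̄ = 78.07 mm, ȳ = 76.09 mm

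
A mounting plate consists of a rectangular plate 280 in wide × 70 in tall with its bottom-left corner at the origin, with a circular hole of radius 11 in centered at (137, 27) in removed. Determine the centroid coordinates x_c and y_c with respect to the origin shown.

x_c = 140.06 in, y_c = 35.16 in

Part | A | x̄ᵢ | ȳᵢ | A·x̄ᵢ | A·ȳᵢ
plate | 19600.00 | 140.00 | 35.00 | 2744000.00 | 686000.00
hole | -380.13 | 137.00 | 27.00 | -52078.18 | -10263.58
Σ | 19219.87 |  |  | 2691921.82 | 675736.42
x_c = 2691921.82 / 19219.87 = 140.06 in
y_c = 675736.42 / 19219.87 = 35.16 in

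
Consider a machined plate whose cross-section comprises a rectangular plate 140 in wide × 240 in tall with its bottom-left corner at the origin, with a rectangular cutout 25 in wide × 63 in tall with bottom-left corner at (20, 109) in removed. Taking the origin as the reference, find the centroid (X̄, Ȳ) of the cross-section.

Part | A | x̄ᵢ | ȳᵢ | A·x̄ᵢ | A·ȳᵢ
plate | 33600.00 | 70.00 | 120.00 | 2352000.00 | 4032000.00
hole | -1575.00 | 32.50 | 140.50 | -51187.50 | -221287.50
Σ | 32025.00 |  |  | 2300812.50 | 3810712.50
X̄ = 2300812.50 / 32025.00 = 71.84 in
Ȳ = 3810712.50 / 32025.00 = 118.99 in

X̄ = 71.84 in, Ȳ = 118.99 in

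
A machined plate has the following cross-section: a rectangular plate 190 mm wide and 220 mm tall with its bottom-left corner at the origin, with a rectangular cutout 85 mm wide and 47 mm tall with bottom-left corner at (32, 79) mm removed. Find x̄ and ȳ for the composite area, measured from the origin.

x̄ = 97.17 mm, ȳ = 110.79 mm

Part | A | x̄ᵢ | ȳᵢ | A·x̄ᵢ | A·ȳᵢ
plate | 41800.00 | 95.00 | 110.00 | 3971000.00 | 4598000.00
hole | -3995.00 | 74.50 | 102.50 | -297627.50 | -409487.50
Σ | 37805.00 |  |  | 3673372.50 | 4188512.50
x̄ = 3673372.50 / 37805.00 = 97.17 mm
ȳ = 4188512.50 / 37805.00 = 110.79 mm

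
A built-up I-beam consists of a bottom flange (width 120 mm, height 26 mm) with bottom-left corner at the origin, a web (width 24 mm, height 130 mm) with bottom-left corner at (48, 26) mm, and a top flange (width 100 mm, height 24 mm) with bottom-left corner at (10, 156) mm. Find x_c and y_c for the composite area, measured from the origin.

x_c = 60.00 mm, y_c = 84.22 mm

bottom flange: A = 120 × 26 = 3120.00, centroid at (60.00, 13.00).
web: A = 24 × 130 = 3120.00, centroid at (60.00, 91.00).
top flange: A = 100 × 24 = 2400.00, centroid at (60.00, 168.00).
ΣA = 8640.00 mm²
ΣAx_c = (3120.00)(60.00) + (3120.00)(60.00) + (2400.00)(60.00) = 518400.00 mm³
ΣAy_c = (3120.00)(13.00) + (3120.00)(91.00) + (2400.00)(168.00) = 727680.00 mm³
x_c = 518400.00 / 8640.00 = 60.00 mm
y_c = 727680.00 / 8640.00 = 84.22 mm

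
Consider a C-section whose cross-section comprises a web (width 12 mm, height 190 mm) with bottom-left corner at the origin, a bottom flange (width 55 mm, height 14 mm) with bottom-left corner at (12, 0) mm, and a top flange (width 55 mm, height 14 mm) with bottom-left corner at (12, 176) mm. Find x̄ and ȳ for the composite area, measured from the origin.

Part | A | x̄ᵢ | ȳᵢ | A·x̄ᵢ | A·ȳᵢ
web | 2280.00 | 6.00 | 95.00 | 13680.00 | 216600.00
bottom flange | 770.00 | 39.50 | 7.00 | 30415.00 | 5390.00
top flange | 770.00 | 39.50 | 183.00 | 30415.00 | 140910.00
Σ | 3820.00 |  |  | 74510.00 | 362900.00
x̄ = 74510.00 / 3820.00 = 19.51 mm
ȳ = 362900.00 / 3820.00 = 95.00 mm

x̄ = 19.51 mm, ȳ = 95.00 mm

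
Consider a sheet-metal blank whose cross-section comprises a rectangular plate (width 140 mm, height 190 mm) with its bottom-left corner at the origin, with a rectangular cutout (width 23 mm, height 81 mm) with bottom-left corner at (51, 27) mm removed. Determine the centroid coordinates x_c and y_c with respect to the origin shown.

x_c = 70.56 mm, y_c = 97.07 mm

plate: A = 140 × 190 = 26600.00, centroid at (70.00, 95.00).
hole: A = −(23 × 81) = -1863.00, centroid at (62.50, 67.50).
ΣA = 24737.00 mm², ΣAx_c = 1745562.50 mm³, ΣAy_c = 2401247.50 mm³.
x_c = 1745562.50/24737.00 = 70.56 mm; y_c = 2401247.50/24737.00 = 97.07 mm.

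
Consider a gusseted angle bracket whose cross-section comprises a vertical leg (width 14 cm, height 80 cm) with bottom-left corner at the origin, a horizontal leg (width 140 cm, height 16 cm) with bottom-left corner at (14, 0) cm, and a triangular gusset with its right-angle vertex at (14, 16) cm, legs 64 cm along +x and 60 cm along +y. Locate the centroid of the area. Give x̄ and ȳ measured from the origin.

Part | A | x̄ᵢ | ȳᵢ | A·x̄ᵢ | A·ȳᵢ
vertical leg | 1120.00 | 7.00 | 40.00 | 7840.00 | 44800.00
horizontal leg | 2240.00 | 84.00 | 8.00 | 188160.00 | 17920.00
gusset | 1920.00 | 35.33 | 36.00 | 67840.00 | 69120.00
Σ | 5280.00 |  |  | 263840.00 | 131840.00
x̄ = 263840.00 / 5280.00 = 49.97 cm
ȳ = 131840.00 / 5280.00 = 24.97 cm

x̄ = 49.97 cm, ȳ = 24.97 cm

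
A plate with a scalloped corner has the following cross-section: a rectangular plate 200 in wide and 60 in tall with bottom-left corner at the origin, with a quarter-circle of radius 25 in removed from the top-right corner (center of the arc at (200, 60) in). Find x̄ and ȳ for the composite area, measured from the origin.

Part | A | x̄ᵢ | ȳᵢ | A·x̄ᵢ | A·ȳᵢ
plate | 12000.00 | 100.00 | 30.00 | 1200000.00 | 360000.00
removed quarter-circle | -490.87 | 189.39 | 49.39 | -92966.44 | -24244.10
Σ | 11509.13 |  |  | 1107033.56 | 335755.90
x̄ = 1107033.56 / 11509.13 = 96.19 in
ȳ = 335755.90 / 11509.13 = 29.17 in

x̄ = 96.19 in, ȳ = 29.17 in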